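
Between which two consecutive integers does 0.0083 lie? 0 and 1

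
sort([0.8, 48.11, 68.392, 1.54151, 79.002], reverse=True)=[79.002, 68.392, 48.11, 1.54151, 0.8]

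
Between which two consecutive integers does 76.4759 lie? 76 and 77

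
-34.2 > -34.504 True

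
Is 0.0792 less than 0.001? No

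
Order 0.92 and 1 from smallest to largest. 0.92, 1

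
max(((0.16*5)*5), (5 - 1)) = 4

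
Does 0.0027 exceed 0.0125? No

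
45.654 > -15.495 True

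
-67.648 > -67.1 False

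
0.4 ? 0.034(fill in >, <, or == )>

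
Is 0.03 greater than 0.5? No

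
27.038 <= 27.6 True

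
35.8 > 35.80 False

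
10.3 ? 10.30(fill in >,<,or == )==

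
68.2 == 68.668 False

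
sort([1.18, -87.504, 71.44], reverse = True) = [71.44, 1.18, -87.504]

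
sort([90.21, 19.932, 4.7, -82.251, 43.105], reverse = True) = [90.21, 43.105, 19.932, 4.7, -82.251]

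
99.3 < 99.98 True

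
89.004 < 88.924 False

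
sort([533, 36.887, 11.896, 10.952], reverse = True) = [533, 36.887, 11.896, 10.952]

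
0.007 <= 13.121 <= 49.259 True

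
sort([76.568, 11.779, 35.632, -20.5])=[-20.5, 11.779, 35.632, 76.568]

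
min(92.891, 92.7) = 92.7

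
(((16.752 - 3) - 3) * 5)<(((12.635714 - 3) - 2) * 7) False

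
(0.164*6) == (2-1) False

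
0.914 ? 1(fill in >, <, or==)<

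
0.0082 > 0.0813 False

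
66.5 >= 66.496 True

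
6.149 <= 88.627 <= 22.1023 False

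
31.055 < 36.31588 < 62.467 True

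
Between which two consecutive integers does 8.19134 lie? 8 and 9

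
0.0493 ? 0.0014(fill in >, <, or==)>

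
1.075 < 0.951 False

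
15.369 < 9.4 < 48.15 False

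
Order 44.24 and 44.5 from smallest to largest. 44.24, 44.5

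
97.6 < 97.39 False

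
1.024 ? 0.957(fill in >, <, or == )>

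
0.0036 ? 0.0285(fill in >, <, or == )<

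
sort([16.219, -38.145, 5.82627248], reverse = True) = [16.219, 5.82627248, -38.145]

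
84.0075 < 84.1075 True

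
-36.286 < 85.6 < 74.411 False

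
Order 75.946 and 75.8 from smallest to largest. 75.8, 75.946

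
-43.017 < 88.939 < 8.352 False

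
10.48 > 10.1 True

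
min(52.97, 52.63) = 52.63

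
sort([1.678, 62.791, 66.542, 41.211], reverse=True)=[66.542, 62.791, 41.211, 1.678]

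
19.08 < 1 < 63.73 False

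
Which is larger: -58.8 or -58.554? -58.554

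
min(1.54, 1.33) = 1.33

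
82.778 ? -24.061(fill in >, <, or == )>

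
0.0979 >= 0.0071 True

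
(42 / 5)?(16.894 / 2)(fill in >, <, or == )<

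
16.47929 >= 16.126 True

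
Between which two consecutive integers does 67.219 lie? 67 and 68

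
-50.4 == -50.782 False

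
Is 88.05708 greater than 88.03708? Yes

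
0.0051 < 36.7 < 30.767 False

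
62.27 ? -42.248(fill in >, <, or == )>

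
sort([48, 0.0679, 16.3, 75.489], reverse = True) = [75.489, 48, 16.3, 0.0679]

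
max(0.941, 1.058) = 1.058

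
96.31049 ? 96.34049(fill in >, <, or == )<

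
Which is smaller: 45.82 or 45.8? 45.8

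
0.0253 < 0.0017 False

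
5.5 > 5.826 False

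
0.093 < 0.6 True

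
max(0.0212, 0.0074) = 0.0212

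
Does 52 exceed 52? No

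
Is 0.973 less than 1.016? Yes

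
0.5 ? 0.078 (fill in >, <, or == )>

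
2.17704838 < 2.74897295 True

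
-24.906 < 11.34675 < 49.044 True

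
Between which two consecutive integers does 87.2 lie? 87 and 88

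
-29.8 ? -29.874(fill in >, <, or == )>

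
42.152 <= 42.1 False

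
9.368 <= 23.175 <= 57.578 True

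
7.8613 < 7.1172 False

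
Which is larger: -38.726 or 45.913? 45.913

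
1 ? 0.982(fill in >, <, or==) >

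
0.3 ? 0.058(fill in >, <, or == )>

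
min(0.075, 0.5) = 0.075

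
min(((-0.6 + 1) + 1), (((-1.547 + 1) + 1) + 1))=1.4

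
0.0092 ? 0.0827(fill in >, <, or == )<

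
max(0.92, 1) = 1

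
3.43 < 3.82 True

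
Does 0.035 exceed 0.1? No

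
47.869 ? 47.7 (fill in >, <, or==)>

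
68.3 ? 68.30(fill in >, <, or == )==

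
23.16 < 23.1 False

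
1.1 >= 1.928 False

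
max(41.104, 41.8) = 41.8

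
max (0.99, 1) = 1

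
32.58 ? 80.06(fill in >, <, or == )<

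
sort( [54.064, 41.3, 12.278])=[12.278, 41.3, 54.064]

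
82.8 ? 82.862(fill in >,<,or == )<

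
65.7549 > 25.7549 True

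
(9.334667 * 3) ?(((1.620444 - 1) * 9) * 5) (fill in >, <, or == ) >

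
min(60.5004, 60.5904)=60.5004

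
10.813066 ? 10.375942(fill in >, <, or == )>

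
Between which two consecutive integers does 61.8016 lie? 61 and 62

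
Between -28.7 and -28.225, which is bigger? -28.225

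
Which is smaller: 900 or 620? 620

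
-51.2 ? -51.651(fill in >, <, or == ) >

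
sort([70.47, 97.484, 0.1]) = [0.1, 70.47, 97.484]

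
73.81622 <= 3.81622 False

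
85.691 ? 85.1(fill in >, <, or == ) >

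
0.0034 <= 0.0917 True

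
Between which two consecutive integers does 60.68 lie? 60 and 61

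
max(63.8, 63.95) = 63.95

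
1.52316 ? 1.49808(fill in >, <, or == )>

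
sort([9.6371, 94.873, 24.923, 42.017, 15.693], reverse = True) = [94.873, 42.017, 24.923, 15.693, 9.6371]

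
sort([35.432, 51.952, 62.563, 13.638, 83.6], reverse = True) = [83.6, 62.563, 51.952, 35.432, 13.638]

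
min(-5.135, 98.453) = -5.135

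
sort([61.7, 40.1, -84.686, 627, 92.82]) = [-84.686, 40.1, 61.7, 92.82, 627]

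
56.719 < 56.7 False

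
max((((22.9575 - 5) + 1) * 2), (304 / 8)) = 38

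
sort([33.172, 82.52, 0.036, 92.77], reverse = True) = [92.77, 82.52, 33.172, 0.036]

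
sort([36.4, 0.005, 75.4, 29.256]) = [0.005, 29.256, 36.4, 75.4]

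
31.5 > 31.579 False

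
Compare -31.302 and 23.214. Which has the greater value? 23.214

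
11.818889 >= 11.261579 True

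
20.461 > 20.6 False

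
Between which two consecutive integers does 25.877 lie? 25 and 26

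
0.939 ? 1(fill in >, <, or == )<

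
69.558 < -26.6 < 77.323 False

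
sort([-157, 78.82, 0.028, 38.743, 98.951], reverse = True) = [98.951, 78.82, 38.743, 0.028, -157]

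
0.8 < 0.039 False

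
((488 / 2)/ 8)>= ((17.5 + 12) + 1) True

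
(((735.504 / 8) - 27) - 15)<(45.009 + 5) True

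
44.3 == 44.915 False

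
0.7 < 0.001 False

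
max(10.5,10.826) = 10.826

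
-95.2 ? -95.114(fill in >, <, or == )<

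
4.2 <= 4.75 True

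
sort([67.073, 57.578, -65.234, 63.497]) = [-65.234, 57.578, 63.497, 67.073]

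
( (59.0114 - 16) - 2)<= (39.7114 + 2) True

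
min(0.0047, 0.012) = 0.0047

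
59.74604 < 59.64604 False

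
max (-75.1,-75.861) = -75.1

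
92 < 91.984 False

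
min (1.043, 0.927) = 0.927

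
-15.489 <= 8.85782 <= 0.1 False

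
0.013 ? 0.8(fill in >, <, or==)<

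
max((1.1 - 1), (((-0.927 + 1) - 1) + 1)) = 0.1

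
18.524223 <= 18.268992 False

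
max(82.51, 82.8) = 82.8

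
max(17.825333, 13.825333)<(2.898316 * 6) False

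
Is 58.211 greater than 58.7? No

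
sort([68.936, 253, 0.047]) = [0.047, 68.936, 253]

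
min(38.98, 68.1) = 38.98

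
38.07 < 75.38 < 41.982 False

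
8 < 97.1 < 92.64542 False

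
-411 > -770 True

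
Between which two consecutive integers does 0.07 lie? 0 and 1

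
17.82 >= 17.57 True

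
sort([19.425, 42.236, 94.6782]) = [19.425, 42.236, 94.6782]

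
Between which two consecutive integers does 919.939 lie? 919 and 920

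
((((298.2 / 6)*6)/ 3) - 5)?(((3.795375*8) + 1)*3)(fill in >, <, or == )>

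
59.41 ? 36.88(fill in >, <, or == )>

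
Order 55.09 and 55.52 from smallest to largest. 55.09, 55.52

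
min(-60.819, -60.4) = -60.819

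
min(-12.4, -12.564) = -12.564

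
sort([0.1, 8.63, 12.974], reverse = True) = [12.974, 8.63, 0.1]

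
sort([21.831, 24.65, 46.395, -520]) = [-520, 21.831, 24.65, 46.395]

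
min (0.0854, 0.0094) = 0.0094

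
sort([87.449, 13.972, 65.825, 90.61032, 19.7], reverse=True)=[90.61032, 87.449, 65.825, 19.7, 13.972]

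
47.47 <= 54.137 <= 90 True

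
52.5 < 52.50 False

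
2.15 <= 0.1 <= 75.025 False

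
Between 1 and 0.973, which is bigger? 1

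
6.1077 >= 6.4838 False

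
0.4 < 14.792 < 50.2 True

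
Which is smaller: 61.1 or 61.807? 61.1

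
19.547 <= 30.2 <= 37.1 True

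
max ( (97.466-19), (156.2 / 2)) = 78.466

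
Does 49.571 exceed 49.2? Yes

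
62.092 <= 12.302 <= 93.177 False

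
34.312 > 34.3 True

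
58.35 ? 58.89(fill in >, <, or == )<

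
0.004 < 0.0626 True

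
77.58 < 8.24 False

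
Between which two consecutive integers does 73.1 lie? 73 and 74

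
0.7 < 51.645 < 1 False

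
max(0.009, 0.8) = 0.8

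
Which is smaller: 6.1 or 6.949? 6.1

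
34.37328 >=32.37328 True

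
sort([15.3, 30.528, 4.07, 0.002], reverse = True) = [30.528, 15.3, 4.07, 0.002]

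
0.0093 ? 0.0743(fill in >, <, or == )<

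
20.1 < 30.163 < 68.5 True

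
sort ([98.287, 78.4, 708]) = [78.4, 98.287, 708]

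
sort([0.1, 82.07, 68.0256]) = [0.1, 68.0256, 82.07]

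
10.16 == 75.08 False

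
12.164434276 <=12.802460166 True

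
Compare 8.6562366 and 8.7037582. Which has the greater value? 8.7037582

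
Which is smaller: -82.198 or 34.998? -82.198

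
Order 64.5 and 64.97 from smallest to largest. 64.5, 64.97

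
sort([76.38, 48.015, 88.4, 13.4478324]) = [13.4478324, 48.015, 76.38, 88.4]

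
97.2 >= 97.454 False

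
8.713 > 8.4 True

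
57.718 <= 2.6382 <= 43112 False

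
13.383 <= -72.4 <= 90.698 False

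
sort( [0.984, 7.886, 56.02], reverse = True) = [56.02, 7.886, 0.984]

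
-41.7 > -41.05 False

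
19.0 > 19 False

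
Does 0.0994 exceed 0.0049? Yes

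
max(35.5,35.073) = 35.5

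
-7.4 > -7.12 False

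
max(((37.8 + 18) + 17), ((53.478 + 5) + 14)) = 72.8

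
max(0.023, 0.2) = 0.2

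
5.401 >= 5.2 True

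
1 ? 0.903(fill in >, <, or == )>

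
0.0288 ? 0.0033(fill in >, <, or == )>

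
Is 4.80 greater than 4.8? No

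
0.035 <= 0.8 True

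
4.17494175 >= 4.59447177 False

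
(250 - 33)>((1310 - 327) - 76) False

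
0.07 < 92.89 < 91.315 False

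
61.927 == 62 False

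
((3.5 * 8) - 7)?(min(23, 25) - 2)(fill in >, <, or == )==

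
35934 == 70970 False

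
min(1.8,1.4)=1.4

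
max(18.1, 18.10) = 18.10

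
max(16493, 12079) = 16493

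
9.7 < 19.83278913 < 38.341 True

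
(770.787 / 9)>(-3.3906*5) True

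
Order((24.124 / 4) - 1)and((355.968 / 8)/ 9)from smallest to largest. ((355.968 / 8)/ 9), ((24.124 / 4) - 1)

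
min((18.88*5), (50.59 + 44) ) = 94.4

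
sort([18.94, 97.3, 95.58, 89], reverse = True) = [97.3, 95.58, 89, 18.94]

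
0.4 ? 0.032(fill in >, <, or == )>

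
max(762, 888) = 888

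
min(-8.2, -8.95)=-8.95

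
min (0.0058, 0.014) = 0.0058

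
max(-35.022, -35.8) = -35.022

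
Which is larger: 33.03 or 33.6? 33.6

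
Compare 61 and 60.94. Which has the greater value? 61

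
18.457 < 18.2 False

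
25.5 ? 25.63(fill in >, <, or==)<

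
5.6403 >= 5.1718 True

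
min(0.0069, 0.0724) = 0.0069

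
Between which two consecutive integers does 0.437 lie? 0 and 1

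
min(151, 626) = 151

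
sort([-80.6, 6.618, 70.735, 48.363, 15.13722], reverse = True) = [70.735, 48.363, 15.13722, 6.618, -80.6]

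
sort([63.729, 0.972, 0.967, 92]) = [0.967, 0.972, 63.729, 92]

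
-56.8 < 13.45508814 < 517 True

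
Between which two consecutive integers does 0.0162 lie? 0 and 1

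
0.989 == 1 False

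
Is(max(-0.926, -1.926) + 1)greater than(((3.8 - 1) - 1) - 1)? No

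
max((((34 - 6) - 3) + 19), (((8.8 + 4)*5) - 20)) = 44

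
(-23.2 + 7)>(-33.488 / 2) True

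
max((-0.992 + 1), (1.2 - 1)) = 0.2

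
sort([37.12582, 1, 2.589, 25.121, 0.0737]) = [0.0737, 1, 2.589, 25.121, 37.12582]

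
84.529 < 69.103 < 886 False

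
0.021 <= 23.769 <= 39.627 True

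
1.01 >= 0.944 True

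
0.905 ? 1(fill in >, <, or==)<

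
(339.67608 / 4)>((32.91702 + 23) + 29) True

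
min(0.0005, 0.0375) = 0.0005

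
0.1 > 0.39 False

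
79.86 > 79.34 True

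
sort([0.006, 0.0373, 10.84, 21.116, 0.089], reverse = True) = [21.116, 10.84, 0.089, 0.0373, 0.006]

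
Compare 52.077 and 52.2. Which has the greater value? 52.2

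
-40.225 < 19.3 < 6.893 False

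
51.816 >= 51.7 True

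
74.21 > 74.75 False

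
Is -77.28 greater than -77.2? No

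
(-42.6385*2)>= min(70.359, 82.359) False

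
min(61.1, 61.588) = 61.1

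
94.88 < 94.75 False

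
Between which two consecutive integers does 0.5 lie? 0 and 1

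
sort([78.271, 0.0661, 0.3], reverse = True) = [78.271, 0.3, 0.0661]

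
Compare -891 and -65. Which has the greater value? -65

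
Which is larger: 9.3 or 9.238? 9.3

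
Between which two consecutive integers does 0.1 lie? 0 and 1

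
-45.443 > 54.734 False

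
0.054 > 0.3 False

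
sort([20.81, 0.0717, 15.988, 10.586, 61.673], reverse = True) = [61.673, 20.81, 15.988, 10.586, 0.0717]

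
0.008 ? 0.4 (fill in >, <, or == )<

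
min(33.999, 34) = 33.999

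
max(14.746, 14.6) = 14.746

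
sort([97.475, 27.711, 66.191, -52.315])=[-52.315, 27.711, 66.191, 97.475]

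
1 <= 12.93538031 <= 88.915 True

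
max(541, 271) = 541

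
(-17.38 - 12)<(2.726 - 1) True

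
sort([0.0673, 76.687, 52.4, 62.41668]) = [0.0673, 52.4, 62.41668, 76.687]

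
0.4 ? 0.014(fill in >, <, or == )>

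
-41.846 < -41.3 True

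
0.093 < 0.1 True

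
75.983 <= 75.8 False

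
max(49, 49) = 49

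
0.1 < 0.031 False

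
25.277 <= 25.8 True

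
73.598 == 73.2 False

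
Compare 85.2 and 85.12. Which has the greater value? 85.2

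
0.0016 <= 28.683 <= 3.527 False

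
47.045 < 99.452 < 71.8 False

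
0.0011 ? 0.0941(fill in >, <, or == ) <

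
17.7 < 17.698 False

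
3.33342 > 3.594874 False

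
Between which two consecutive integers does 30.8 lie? 30 and 31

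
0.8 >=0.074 True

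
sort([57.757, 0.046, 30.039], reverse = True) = [57.757, 30.039, 0.046]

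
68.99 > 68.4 True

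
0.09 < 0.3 True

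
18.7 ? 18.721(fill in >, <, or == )<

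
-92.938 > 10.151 False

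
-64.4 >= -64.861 True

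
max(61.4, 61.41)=61.41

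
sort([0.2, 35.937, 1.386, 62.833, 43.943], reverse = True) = [62.833, 43.943, 35.937, 1.386, 0.2]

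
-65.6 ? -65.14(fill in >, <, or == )<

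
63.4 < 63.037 False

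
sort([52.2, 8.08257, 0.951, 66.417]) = [0.951, 8.08257, 52.2, 66.417]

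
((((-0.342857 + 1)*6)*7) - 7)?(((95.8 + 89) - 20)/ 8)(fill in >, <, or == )>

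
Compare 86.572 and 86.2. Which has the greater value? 86.572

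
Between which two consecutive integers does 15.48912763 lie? 15 and 16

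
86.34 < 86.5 True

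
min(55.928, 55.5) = 55.5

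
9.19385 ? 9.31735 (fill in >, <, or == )<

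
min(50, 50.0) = 50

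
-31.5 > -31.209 False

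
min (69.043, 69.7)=69.043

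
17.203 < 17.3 True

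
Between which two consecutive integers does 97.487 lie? 97 and 98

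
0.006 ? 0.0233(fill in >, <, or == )<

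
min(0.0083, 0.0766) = 0.0083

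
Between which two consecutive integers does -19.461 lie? -20 and -19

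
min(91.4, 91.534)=91.4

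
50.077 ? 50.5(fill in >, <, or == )<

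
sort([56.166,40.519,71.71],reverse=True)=[71.71,56.166,40.519]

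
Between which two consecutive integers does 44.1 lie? 44 and 45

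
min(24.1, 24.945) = 24.1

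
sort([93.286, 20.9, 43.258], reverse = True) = [93.286, 43.258, 20.9]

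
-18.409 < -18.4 True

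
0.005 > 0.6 False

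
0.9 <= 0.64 False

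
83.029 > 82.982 True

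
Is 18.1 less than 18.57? Yes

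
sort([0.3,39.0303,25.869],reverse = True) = [39.0303,25.869,0.3]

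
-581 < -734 False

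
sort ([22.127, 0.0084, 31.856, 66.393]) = [0.0084, 22.127, 31.856, 66.393]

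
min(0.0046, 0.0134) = 0.0046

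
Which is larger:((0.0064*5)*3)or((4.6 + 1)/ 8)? ((4.6 + 1)/ 8)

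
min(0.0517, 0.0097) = 0.0097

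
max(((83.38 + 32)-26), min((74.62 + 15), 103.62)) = 89.62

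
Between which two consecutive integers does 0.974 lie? 0 and 1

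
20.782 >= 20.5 True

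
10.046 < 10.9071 True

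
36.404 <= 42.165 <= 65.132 True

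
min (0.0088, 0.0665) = 0.0088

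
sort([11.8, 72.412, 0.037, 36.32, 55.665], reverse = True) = [72.412, 55.665, 36.32, 11.8, 0.037]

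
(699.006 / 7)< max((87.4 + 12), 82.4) False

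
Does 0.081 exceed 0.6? No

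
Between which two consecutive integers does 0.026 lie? 0 and 1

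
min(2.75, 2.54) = 2.54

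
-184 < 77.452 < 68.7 False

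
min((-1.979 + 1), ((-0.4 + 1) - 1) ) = -0.979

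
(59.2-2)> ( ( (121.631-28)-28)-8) False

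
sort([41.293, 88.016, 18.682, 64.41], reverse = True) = [88.016, 64.41, 41.293, 18.682]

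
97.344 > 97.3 True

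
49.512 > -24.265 True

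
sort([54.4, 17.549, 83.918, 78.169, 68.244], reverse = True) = [83.918, 78.169, 68.244, 54.4, 17.549]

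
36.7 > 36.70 False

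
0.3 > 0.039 True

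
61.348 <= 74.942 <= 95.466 True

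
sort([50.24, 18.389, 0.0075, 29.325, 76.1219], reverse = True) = [76.1219, 50.24, 29.325, 18.389, 0.0075]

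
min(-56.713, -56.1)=-56.713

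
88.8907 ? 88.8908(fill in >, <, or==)<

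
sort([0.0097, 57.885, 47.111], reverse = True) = [57.885, 47.111, 0.0097]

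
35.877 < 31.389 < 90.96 False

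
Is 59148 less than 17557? No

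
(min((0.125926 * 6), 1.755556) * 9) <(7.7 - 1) False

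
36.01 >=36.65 False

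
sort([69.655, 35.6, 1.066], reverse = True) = [69.655, 35.6, 1.066]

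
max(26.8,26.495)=26.8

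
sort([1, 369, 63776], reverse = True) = [63776, 369, 1]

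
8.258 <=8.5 True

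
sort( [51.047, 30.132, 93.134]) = [30.132, 51.047, 93.134]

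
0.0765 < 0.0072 False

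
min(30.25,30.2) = 30.2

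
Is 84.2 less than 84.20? No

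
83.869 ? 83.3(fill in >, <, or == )>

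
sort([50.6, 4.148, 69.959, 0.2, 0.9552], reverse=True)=[69.959, 50.6, 4.148, 0.9552, 0.2]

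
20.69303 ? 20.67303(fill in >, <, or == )>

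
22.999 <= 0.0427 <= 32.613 False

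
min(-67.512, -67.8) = -67.8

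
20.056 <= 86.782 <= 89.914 True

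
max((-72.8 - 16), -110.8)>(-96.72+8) False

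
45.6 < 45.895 True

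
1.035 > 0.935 True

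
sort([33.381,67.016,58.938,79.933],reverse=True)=[79.933,67.016,58.938,33.381]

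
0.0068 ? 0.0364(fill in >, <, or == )<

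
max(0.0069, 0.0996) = 0.0996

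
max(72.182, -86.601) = 72.182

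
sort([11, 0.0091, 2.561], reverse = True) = [11, 2.561, 0.0091]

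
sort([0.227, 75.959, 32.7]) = [0.227, 32.7, 75.959]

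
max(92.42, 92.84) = 92.84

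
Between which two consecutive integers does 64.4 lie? 64 and 65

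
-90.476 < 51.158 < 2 False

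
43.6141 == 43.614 False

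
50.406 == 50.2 False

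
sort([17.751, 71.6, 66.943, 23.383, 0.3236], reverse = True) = [71.6, 66.943, 23.383, 17.751, 0.3236]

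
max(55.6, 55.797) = 55.797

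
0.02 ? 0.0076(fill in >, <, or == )>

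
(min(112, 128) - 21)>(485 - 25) False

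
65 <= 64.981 False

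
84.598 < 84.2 False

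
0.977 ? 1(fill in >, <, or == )<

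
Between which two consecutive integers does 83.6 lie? 83 and 84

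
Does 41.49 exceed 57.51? No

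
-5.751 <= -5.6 True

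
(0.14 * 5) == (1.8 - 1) False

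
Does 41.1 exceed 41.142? No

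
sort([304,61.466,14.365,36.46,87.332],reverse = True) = [304,87.332,61.466,36.46,14.365]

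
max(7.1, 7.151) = 7.151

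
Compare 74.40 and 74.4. They are equal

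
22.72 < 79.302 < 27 False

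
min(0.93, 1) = 0.93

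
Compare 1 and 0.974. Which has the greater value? 1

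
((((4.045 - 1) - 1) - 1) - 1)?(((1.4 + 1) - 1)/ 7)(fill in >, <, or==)<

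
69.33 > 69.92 False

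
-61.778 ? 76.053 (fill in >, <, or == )<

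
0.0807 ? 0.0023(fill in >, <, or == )>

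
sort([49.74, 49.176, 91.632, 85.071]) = [49.176, 49.74, 85.071, 91.632]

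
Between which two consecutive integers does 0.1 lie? 0 and 1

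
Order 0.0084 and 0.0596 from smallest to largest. 0.0084, 0.0596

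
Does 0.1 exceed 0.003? Yes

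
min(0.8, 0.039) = 0.039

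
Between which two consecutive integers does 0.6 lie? 0 and 1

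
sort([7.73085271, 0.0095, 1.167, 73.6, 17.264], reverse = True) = [73.6, 17.264, 7.73085271, 1.167, 0.0095]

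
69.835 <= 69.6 False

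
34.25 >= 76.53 False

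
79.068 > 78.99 True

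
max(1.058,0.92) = 1.058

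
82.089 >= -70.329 True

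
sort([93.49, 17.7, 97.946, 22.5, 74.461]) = [17.7, 22.5, 74.461, 93.49, 97.946]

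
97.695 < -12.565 False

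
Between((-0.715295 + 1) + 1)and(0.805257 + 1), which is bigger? (0.805257 + 1)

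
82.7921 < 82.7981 True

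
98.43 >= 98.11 True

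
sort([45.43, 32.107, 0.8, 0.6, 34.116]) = [0.6, 0.8, 32.107, 34.116, 45.43]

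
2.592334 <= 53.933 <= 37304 True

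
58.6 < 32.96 False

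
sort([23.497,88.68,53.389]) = [23.497,53.389,88.68]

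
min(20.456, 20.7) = 20.456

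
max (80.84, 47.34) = 80.84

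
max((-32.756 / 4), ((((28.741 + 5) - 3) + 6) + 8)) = 44.741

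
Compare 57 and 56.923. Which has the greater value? 57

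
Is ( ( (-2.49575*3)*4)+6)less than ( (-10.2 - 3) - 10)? Yes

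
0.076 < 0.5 True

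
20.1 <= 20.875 True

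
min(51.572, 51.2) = 51.2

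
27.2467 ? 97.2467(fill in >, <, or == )<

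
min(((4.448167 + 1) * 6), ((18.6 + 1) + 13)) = 32.6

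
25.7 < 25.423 False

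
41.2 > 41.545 False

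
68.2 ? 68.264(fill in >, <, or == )<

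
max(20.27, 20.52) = 20.52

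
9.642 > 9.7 False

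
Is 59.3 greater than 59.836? No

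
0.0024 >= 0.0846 False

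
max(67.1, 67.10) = 67.10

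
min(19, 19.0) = 19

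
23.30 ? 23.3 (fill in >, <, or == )==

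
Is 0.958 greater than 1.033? No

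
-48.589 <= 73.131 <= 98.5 True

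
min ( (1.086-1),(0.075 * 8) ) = 0.086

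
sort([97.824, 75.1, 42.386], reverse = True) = [97.824, 75.1, 42.386]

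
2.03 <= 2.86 True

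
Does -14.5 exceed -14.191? No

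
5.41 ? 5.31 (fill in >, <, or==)>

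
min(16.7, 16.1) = 16.1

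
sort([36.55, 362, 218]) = [36.55, 218, 362]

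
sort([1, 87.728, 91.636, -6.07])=[-6.07, 1, 87.728, 91.636]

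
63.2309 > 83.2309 False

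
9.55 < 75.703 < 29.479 False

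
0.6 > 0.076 True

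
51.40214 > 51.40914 False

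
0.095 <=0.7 True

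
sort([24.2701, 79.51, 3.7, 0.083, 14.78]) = [0.083, 3.7, 14.78, 24.2701, 79.51]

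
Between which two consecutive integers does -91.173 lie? -92 and -91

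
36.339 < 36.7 True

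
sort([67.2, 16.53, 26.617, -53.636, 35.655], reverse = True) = [67.2, 35.655, 26.617, 16.53, -53.636]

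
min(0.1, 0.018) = 0.018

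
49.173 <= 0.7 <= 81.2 False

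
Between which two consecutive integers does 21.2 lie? 21 and 22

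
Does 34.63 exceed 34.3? Yes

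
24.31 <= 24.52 True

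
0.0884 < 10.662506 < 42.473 True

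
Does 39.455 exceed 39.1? Yes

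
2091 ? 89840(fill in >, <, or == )<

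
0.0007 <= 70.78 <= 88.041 True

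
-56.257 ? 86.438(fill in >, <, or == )<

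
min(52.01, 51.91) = 51.91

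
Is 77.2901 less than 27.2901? No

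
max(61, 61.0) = 61.0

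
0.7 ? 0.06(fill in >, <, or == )>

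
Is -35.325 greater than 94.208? No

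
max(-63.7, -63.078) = -63.078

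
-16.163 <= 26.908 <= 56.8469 True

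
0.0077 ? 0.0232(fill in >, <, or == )<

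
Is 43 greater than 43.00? No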